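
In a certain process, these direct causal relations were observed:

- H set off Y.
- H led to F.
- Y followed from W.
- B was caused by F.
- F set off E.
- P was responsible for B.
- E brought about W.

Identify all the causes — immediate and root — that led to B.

F, H, P

Immediate causes of B: F, P.
Further upstream: H.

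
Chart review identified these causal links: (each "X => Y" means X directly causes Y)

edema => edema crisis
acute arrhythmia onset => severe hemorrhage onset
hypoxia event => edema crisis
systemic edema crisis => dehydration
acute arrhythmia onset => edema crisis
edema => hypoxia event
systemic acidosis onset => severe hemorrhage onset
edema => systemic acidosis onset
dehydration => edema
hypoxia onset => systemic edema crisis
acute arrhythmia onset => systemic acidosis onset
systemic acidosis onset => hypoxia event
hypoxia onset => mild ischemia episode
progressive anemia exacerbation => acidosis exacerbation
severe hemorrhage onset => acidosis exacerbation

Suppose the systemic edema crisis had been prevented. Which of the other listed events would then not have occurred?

Downstream of the systemic edema crisis: the dehydration, the edema, the systemic acidosis onset, the hypoxia event, the severe hemorrhage onset, the acidosis exacerbation, the edema crisis.
Of those, still caused via another path: the systemic acidosis onset, the hypoxia event, the severe hemorrhage onset, the acidosis exacerbation, the edema crisis.
The remainder have no surviving cause.

the dehydration, the edema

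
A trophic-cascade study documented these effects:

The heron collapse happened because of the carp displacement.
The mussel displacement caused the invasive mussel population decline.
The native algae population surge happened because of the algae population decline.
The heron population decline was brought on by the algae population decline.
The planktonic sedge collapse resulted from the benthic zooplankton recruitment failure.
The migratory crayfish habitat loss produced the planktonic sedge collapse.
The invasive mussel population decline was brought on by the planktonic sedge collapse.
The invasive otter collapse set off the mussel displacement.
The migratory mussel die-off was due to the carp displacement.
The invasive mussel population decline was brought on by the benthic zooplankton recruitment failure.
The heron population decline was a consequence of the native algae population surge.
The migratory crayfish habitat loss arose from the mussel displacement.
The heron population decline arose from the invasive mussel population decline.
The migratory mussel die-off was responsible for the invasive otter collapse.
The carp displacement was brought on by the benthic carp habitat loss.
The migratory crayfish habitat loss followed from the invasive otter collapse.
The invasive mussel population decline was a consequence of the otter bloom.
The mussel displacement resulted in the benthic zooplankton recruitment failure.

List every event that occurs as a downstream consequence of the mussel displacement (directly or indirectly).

Direct effects: the migratory crayfish habitat loss, the benthic zooplankton recruitment failure, the invasive mussel population decline.
2 steps out: the planktonic sedge collapse, the heron population decline.
Not reachable from it: the algae population decline, the benthic carp habitat loss, the native algae population surge, the otter bloom, the carp displacement, the migratory mussel die-off, the heron collapse, the invasive otter collapse.

the benthic zooplankton recruitment failure, the heron population decline, the invasive mussel population decline, the migratory crayfish habitat loss, the planktonic sedge collapse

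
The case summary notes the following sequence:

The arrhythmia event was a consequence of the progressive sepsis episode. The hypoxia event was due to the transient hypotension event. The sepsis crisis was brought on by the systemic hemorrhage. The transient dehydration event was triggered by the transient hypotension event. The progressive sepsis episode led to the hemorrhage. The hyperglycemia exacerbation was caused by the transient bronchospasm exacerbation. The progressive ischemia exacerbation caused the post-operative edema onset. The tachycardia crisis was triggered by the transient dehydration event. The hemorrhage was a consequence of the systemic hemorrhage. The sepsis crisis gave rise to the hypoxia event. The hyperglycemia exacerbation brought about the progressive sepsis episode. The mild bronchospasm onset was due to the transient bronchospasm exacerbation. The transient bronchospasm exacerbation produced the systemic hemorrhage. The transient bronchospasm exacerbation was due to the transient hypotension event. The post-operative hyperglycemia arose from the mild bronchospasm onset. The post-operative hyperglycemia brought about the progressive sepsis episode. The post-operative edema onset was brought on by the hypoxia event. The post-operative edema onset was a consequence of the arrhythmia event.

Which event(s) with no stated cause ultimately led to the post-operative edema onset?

Tracing upstream from the post-operative edema onset: the post-operative edema onset ← the hypoxia event ← the transient hypotension event.
A separate upstream branch: the post-operative edema onset ← the progressive ischemia exacerbation.
Each of those chain origins has no stated cause.

the progressive ischemia exacerbation, the transient hypotension event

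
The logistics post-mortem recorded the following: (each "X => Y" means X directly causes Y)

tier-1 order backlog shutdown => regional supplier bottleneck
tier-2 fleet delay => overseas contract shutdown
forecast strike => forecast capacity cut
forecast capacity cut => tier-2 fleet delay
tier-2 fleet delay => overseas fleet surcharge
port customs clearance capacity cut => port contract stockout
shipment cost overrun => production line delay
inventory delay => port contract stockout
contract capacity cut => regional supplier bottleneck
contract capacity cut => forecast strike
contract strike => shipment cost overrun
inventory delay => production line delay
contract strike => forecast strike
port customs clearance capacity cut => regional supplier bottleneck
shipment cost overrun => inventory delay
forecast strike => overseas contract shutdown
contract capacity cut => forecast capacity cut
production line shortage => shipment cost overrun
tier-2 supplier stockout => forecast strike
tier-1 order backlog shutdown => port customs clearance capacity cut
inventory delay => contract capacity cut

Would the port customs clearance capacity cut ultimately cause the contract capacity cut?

No

The port customs clearance capacity cut leads to the port contract stockout, the regional supplier bottleneck; the contract capacity cut is not among them.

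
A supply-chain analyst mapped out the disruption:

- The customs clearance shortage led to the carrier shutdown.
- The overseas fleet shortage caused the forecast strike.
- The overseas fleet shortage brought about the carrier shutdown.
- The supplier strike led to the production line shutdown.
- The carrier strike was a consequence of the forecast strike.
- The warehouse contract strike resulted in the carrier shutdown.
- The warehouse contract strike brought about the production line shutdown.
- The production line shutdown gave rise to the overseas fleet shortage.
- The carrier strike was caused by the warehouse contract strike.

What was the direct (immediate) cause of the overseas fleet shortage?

Upstream contributors include the supplier strike, the warehouse contract strike, but only the production line shutdown feeds directly into the overseas fleet shortage.

the production line shutdown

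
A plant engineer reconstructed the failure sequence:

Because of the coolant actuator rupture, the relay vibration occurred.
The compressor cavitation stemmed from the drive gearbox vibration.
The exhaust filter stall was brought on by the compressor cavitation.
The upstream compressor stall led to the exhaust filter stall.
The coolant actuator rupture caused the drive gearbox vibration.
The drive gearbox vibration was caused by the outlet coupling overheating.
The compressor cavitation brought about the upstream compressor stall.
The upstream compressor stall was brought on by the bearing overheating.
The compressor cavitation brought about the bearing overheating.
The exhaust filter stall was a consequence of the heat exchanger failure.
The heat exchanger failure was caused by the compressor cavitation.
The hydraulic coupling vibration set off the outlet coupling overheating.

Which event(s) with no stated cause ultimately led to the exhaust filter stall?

the coolant actuator rupture, the hydraulic coupling vibration

Tracing upstream from the exhaust filter stall: the exhaust filter stall ← the compressor cavitation ← the drive gearbox vibration ← the coolant actuator rupture.
A separate upstream branch: the exhaust filter stall ← the compressor cavitation ← the drive gearbox vibration ← the outlet coupling overheating ← the hydraulic coupling vibration.
Each of those chain origins has no stated cause.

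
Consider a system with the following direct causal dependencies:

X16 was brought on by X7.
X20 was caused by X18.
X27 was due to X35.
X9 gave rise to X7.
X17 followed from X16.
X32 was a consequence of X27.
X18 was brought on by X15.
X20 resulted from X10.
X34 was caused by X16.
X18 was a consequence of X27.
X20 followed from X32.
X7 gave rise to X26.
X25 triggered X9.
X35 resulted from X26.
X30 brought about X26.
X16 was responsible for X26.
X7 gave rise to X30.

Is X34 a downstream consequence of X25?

Yes

There is a causal chain: X25 → X9 → X7 → X16 → X34.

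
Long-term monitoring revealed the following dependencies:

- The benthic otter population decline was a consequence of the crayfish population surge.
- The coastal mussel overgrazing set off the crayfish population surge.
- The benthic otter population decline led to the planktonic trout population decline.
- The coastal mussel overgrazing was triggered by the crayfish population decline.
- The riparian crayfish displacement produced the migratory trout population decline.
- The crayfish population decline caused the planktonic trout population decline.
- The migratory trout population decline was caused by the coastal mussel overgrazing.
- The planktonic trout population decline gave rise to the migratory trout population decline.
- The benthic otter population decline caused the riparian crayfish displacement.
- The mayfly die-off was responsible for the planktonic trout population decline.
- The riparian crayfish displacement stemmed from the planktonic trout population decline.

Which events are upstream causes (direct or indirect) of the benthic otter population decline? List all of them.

the coastal mussel overgrazing, the crayfish population decline, the crayfish population surge

Immediate cause of the benthic otter population decline: the crayfish population surge.
Further upstream: the crayfish population decline, the coastal mussel overgrazing.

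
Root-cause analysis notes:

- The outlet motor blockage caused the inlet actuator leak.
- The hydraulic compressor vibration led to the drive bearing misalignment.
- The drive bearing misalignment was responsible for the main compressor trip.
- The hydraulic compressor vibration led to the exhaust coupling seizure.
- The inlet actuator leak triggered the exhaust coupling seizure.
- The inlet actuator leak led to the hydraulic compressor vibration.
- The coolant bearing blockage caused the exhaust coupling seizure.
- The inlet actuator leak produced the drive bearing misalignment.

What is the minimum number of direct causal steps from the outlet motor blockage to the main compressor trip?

3

Shortest chain: the outlet motor blockage → the inlet actuator leak → the drive bearing misalignment → the main compressor trip.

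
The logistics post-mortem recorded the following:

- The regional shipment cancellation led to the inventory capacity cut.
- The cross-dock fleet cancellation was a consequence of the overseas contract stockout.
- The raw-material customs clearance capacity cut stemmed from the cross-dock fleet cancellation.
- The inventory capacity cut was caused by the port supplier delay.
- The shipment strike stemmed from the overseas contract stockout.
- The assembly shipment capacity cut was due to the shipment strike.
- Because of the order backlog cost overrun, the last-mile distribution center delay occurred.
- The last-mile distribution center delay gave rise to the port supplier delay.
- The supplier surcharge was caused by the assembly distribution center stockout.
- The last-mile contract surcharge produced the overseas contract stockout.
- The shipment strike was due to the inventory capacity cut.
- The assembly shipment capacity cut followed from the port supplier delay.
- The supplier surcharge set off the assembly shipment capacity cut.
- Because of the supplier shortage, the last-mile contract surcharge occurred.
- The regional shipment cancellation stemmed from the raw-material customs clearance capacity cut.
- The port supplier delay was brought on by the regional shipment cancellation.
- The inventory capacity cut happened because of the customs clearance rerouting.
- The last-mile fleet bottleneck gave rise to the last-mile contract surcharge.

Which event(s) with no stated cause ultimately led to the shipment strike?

Tracing upstream from the shipment strike: the shipment strike ← the inventory capacity cut ← the customs clearance rerouting.
A separate upstream branch: the shipment strike ← the inventory capacity cut ← the port supplier delay ← the last-mile distribution center delay ← the order backlog cost overrun.
A separate upstream branch: the shipment strike ← the overseas contract stockout ← the last-mile contract surcharge ← the last-mile fleet bottleneck.
A separate upstream branch: the shipment strike ← the overseas contract stockout ← the last-mile contract surcharge ← the supplier shortage.
Each of those chain origins has no stated cause.

the customs clearance rerouting, the last-mile fleet bottleneck, the order backlog cost overrun, the supplier shortage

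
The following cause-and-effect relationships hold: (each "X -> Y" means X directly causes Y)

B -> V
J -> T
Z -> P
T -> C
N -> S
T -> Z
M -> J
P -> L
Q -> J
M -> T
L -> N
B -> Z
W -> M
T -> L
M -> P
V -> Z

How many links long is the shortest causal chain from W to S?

Shortest chain: W → M → T → L → N → S.

5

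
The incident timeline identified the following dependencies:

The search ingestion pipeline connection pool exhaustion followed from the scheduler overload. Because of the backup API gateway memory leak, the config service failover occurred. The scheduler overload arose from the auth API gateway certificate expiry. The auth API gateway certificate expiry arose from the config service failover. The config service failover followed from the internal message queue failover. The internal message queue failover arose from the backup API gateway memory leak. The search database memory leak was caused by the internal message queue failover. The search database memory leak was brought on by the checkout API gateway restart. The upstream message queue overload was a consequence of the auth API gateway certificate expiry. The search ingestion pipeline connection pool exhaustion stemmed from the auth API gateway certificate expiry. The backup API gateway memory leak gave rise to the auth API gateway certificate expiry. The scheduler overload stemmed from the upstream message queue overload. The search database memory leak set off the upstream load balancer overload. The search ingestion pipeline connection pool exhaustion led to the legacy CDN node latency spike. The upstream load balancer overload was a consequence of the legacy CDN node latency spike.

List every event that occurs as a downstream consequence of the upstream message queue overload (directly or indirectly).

the legacy CDN node latency spike, the scheduler overload, the search ingestion pipeline connection pool exhaustion, the upstream load balancer overload

Direct effects: the scheduler overload.
2 steps out: the search ingestion pipeline connection pool exhaustion.
3 steps out: the legacy CDN node latency spike.
4 steps out: the upstream load balancer overload.
Not reachable from it: the backup API gateway memory leak, the internal message queue failover, the config service failover, the auth API gateway certificate expiry, the checkout API gateway restart, the search database memory leak.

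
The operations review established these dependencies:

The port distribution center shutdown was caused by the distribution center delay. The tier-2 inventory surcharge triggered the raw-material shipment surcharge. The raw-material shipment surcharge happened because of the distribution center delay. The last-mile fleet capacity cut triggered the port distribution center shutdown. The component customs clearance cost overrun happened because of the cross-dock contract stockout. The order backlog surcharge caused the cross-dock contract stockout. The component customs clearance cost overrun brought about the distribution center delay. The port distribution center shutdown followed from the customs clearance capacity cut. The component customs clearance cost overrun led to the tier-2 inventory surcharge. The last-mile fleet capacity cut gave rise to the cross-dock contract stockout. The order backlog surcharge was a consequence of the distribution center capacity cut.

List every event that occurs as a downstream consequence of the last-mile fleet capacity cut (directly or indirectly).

the component customs clearance cost overrun, the cross-dock contract stockout, the distribution center delay, the port distribution center shutdown, the raw-material shipment surcharge, the tier-2 inventory surcharge

Direct effects: the cross-dock contract stockout, the port distribution center shutdown.
2 steps out: the component customs clearance cost overrun.
3 steps out: the distribution center delay, the tier-2 inventory surcharge.
4 steps out: the raw-material shipment surcharge.
Not reachable from it: the distribution center capacity cut, the order backlog surcharge, the customs clearance capacity cut.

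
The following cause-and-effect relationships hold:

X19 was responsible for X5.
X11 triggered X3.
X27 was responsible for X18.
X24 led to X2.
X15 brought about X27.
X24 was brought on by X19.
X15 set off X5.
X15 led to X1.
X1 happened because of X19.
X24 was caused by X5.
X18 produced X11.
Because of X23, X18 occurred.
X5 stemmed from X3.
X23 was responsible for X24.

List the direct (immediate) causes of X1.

X15, X19 → X1 with nothing further upstream stated.

X15, X19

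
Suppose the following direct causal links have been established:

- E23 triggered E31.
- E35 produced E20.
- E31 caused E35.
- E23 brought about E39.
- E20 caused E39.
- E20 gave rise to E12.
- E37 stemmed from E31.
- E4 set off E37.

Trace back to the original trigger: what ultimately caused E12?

E23

Tracing upstream from E12: E12 ← E20 ← E35 ← E31 ← E23.
E23 has no stated cause, so it is the root.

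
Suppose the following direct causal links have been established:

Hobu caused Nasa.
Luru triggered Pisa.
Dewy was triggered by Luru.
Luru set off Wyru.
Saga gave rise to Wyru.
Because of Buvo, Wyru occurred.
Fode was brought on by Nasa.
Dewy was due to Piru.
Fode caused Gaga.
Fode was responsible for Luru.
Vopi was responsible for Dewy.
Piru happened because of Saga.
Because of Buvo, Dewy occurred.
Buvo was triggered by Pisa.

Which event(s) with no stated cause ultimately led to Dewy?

Hobu, Saga, Vopi

Tracing upstream from Dewy: Dewy ← Luru ← Fode ← Nasa ← Hobu.
A separate upstream branch: Dewy ← Piru ← Saga.
A separate upstream branch: Dewy ← Vopi.
Each of those chain origins has no stated cause.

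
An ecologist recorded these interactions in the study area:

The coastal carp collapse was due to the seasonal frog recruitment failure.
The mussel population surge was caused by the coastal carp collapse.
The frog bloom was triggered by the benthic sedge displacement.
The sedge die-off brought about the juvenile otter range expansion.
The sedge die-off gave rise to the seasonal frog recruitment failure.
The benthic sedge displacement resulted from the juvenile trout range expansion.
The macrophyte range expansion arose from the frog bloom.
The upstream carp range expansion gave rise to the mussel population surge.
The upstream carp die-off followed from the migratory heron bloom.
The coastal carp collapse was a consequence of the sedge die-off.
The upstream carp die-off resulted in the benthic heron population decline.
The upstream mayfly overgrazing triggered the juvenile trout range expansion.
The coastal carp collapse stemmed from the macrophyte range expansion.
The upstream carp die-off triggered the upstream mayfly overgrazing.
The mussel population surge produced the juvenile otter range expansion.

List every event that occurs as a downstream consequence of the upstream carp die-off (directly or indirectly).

Direct effects: the benthic heron population decline, the upstream mayfly overgrazing.
2 steps out: the juvenile trout range expansion.
3 steps out: the benthic sedge displacement.
4 steps out: the frog bloom.
5 steps out: the macrophyte range expansion.
6 steps out: the coastal carp collapse.
7 steps out: the mussel population surge.
8 steps out: the juvenile otter range expansion.
Not reachable from it: the migratory heron bloom, the sedge die-off, the upstream carp range expansion, the seasonal frog recruitment failure.

the benthic heron population decline, the benthic sedge displacement, the coastal carp collapse, the frog bloom, the juvenile otter range expansion, the juvenile trout range expansion, the macrophyte range expansion, the mussel population surge, the upstream mayfly overgrazing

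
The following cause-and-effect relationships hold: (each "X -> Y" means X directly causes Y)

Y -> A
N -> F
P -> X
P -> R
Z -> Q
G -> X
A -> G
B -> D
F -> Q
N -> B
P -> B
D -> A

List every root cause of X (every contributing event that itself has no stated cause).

N, P, Y

Tracing upstream from X: X ← P.
A separate upstream branch: X ← G ← A ← D ← B ← N.
A separate upstream branch: X ← G ← A ← Y.
Each of those chain origins has no stated cause.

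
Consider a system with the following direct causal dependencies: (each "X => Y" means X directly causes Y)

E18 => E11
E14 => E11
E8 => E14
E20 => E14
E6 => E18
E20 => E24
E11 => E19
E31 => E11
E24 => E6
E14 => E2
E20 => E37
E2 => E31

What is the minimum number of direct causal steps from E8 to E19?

3

Shortest chain: E8 → E14 → E11 → E19.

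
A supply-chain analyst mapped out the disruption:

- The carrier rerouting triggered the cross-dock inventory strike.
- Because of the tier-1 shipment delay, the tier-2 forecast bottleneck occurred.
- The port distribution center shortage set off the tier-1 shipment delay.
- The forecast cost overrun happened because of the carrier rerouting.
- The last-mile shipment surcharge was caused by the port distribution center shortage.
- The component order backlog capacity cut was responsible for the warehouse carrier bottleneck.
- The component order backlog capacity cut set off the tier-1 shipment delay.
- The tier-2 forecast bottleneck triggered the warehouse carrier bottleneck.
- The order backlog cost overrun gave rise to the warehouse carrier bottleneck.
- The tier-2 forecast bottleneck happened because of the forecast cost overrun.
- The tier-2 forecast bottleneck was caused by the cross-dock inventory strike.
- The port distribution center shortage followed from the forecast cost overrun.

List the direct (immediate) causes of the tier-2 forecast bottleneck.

the cross-dock inventory strike, the forecast cost overrun, the tier-1 shipment delay

Upstream contributors include the carrier rerouting, the port distribution center shortage, the component order backlog capacity cut, but only the cross-dock inventory strike, the forecast cost overrun, the tier-1 shipment delay feed directly into the tier-2 forecast bottleneck.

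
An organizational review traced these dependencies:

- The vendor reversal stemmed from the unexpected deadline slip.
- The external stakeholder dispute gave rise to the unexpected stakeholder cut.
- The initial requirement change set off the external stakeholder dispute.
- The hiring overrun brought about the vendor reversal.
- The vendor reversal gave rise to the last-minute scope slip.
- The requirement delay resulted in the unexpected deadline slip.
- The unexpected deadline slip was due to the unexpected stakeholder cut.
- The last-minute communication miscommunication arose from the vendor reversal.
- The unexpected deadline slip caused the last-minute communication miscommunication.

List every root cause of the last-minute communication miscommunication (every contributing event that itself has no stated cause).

Tracing upstream from the last-minute communication miscommunication: the last-minute communication miscommunication ← the unexpected deadline slip ← the unexpected stakeholder cut ← the external stakeholder dispute ← the initial requirement change.
A separate upstream branch: the last-minute communication miscommunication ← the unexpected deadline slip ← the requirement delay.
A separate upstream branch: the last-minute communication miscommunication ← the vendor reversal ← the hiring overrun.
Each of those chain origins has no stated cause.

the hiring overrun, the initial requirement change, the requirement delay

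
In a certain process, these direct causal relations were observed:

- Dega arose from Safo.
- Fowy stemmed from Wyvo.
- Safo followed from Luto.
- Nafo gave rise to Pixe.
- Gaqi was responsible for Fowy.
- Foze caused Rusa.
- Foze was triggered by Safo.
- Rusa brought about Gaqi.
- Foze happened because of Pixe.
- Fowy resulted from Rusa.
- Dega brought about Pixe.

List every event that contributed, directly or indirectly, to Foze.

Dega, Luto, Nafo, Pixe, Safo

Immediate causes of Foze: Safo, Pixe.
Further upstream: Luto, Nafo, Dega.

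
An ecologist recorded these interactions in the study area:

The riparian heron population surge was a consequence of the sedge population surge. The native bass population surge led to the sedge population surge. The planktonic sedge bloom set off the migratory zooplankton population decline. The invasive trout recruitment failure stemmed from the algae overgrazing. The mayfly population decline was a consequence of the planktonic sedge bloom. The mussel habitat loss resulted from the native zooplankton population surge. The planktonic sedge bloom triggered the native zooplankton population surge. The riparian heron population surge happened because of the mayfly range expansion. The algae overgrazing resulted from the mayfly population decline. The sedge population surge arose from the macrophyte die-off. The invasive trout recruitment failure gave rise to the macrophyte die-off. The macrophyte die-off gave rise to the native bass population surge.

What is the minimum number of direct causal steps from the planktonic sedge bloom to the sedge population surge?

5

Shortest chain: the planktonic sedge bloom → the mayfly population decline → the algae overgrazing → the invasive trout recruitment failure → the macrophyte die-off → the sedge population surge.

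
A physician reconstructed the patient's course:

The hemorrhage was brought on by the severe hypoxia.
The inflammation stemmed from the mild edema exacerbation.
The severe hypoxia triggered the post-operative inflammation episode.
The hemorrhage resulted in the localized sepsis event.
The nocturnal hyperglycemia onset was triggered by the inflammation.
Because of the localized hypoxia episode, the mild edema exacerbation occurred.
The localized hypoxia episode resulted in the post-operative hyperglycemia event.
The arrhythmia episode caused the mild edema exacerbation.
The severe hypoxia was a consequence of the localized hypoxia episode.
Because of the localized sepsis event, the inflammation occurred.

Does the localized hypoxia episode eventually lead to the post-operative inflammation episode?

Yes

There is a causal chain: the localized hypoxia episode → the severe hypoxia → the post-operative inflammation episode.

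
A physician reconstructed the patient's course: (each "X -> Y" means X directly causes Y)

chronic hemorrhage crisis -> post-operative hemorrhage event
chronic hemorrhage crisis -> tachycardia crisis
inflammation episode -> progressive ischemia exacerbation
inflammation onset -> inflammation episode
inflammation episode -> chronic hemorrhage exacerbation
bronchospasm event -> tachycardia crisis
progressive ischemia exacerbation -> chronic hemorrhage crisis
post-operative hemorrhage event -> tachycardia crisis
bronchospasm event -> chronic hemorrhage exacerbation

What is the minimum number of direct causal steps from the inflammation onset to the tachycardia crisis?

4

Shortest chain: the inflammation onset → the inflammation episode → the progressive ischemia exacerbation → the chronic hemorrhage crisis → the tachycardia crisis.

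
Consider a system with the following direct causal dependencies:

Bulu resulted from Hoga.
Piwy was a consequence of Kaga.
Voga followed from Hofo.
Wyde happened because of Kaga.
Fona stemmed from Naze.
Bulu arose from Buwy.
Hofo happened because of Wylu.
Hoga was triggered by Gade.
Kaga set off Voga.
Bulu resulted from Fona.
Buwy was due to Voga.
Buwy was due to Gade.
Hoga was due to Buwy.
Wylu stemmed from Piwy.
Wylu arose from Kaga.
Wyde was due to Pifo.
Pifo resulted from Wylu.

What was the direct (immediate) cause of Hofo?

Upstream contributors include Kaga, Piwy, but only Wylu feeds directly into Hofo.

Wylu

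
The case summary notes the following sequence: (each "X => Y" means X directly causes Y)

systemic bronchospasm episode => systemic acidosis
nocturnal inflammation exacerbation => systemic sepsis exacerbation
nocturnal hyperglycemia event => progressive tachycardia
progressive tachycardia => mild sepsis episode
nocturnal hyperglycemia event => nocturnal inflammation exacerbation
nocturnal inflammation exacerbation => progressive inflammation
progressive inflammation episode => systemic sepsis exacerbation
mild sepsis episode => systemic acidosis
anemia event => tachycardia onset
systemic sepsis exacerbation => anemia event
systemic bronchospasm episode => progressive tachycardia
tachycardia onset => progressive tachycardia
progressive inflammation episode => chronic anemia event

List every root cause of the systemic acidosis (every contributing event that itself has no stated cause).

the nocturnal hyperglycemia event, the progressive inflammation episode, the systemic bronchospasm episode

Tracing upstream from the systemic acidosis: the systemic acidosis ← the mild sepsis episode ← the progressive tachycardia ← the nocturnal hyperglycemia event.
A separate upstream branch: the systemic acidosis ← the mild sepsis episode ← the progressive tachycardia ← the tachycardia onset ← the anemia event ← the systemic sepsis exacerbation ← the progressive inflammation episode.
A separate upstream branch: the systemic acidosis ← the systemic bronchospasm episode.
Each of those chain origins has no stated cause.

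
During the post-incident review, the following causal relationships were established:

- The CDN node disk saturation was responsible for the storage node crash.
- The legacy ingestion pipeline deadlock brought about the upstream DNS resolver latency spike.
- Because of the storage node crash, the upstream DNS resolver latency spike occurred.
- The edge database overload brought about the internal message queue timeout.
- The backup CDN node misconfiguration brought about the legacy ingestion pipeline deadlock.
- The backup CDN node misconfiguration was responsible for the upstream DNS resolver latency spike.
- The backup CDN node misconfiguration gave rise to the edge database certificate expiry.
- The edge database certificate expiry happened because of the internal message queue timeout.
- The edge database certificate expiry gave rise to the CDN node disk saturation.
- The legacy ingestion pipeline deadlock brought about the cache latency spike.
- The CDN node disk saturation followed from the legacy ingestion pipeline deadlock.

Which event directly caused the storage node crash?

Upstream contributors include the backup CDN node misconfiguration, the legacy ingestion pipeline deadlock, the edge database overload, the internal message queue timeout, the edge database certificate expiry, but only the CDN node disk saturation feeds directly into the storage node crash.

the CDN node disk saturation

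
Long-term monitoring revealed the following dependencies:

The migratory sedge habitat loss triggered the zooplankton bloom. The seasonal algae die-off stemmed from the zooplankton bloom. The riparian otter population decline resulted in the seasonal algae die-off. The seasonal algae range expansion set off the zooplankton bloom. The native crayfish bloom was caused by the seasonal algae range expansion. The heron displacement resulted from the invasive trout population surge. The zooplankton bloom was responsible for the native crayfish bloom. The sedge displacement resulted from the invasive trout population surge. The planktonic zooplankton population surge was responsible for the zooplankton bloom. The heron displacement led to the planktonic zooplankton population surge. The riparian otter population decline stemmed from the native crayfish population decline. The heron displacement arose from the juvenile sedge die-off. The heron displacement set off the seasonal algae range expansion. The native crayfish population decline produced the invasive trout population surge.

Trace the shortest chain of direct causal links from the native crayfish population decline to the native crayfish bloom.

the native crayfish population decline → the invasive trout population surge
the invasive trout population surge → the heron displacement
the heron displacement → the seasonal algae range expansion
the seasonal algae range expansion → the native crayfish bloom
Length: 4 steps.

the native crayfish population decline → the invasive trout population surge → the heron displacement → the seasonal algae range expansion → the native crayfish bloom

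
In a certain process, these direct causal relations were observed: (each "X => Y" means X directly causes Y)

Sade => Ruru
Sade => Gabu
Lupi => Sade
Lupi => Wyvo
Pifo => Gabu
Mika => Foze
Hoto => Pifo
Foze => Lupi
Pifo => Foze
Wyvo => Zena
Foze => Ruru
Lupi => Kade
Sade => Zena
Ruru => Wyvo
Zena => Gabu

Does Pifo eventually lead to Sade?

Yes

There is a causal chain: Pifo → Foze → Lupi → Sade.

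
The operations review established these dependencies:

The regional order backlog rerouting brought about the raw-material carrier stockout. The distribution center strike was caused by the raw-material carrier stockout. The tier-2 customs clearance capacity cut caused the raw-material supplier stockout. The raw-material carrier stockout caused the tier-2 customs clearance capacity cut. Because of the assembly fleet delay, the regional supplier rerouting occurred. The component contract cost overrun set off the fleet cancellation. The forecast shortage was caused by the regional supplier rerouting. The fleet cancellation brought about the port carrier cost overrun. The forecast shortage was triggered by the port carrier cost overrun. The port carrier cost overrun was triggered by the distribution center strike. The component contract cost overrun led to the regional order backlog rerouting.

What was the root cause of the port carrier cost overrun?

the component contract cost overrun

Tracing upstream from the port carrier cost overrun: the port carrier cost overrun ← the fleet cancellation ← the component contract cost overrun.
The component contract cost overrun has no stated cause, so it is the root.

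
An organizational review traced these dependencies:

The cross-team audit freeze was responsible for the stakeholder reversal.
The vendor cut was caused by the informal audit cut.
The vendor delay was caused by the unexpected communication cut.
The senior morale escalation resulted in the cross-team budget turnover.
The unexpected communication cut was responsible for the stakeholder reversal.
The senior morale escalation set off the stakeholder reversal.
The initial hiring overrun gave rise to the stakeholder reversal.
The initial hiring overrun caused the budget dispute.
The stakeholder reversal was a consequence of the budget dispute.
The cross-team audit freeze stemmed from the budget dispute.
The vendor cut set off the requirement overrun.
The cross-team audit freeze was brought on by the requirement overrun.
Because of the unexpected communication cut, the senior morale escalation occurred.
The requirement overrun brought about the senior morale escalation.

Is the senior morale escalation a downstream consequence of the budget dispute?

No

The budget dispute leads to the cross-team audit freeze, the stakeholder reversal; the senior morale escalation is not among them.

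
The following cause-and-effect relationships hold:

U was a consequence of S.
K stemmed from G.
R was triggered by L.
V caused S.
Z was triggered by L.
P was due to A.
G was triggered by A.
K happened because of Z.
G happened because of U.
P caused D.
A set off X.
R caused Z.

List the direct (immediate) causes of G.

Upstream contributors include V, S, but only A, U feed directly into G.

A, U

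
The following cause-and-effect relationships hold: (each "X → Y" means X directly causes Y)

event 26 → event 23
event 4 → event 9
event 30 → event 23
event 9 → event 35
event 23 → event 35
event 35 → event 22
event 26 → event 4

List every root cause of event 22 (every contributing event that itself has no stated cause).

Tracing upstream from event 22: event 22 ← event 35 ← event 23 ← event 26.
A separate upstream branch: event 22 ← event 35 ← event 23 ← event 30.
Each of those chain origins has no stated cause.

event 26, event 30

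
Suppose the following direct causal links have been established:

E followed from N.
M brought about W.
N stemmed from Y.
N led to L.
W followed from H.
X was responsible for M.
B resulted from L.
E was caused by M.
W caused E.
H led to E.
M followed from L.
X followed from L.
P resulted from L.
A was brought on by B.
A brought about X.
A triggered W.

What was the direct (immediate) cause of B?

L

Upstream contributors include Y, N, but only L feeds directly into B.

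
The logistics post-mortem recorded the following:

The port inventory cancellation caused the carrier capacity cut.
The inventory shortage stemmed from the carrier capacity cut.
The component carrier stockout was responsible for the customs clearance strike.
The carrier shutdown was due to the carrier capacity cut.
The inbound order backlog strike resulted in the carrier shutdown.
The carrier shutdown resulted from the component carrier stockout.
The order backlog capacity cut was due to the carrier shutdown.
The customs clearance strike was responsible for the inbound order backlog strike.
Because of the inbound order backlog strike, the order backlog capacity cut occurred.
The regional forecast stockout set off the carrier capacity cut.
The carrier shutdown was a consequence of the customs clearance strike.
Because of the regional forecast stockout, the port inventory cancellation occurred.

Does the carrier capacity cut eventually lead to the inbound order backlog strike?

No

The carrier capacity cut leads to the carrier shutdown, the order backlog capacity cut, the inventory shortage; the inbound order backlog strike is not among them.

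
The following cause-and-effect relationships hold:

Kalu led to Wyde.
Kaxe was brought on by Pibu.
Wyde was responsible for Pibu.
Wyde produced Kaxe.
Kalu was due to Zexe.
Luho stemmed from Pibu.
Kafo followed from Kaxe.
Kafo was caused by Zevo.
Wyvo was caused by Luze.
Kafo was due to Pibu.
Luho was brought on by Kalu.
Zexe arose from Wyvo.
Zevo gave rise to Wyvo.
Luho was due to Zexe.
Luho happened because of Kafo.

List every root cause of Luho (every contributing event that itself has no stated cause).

Tracing upstream from Luho: Luho ← Kafo ← Zevo.
A separate upstream branch: Luho ← Zexe ← Wyvo ← Luze.
Each of those chain origins has no stated cause.

Luze, Zevo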